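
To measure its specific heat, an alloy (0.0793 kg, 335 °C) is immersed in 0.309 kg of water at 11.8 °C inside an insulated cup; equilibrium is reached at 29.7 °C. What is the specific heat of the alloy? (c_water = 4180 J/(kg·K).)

Let T be the final temperature. ΣQ_i = 0:
0.0793×c×(29.7 − 335) + 0.309×4180×(29.7 − 11.8) = 0
-24.21 c = -23120
c = -23120/-24.21 ≈ 955 J/(kg·K)

c ≈ 955 J/(kg·K)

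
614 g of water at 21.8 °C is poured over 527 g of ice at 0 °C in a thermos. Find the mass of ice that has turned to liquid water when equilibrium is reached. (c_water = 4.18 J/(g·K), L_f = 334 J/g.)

Water can give up m c ΔT = 614·4.18·21.8 = 55950 J before reaching 0 °C.
Fully melting the ice requires m_ice L_f = 527·334 = 176018 J.
Since 55950 < 176018 J, not all the ice melts; equilibrium is at 0 °C.
Mass melted = 55950/334 ≈ 167.5 g.

m_melted ≈ 168 g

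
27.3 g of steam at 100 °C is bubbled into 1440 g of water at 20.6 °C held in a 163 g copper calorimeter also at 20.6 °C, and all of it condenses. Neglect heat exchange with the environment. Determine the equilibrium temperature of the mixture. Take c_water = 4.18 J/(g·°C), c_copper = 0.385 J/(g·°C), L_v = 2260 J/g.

Setting the total heat transfer to zero:
latent heat released on condensation: 27.3×2260 = 61698; condensate cools 100→T: 27.3×4.18×(T − 100) = 114.11(T − 100); water warms: 1440×4.18×(T − 20.6) = 6019.2(T − 20.6); copper cup: 163×0.385×(T − 20.6) = 62.76(T − 20.6)
6196.1 T = 61698 + 11411 + 125288 = 198398
T ≈ 32.02 °C — below 100 °C, confirming all the steam condensed.

T_f ≈ 32.0 °C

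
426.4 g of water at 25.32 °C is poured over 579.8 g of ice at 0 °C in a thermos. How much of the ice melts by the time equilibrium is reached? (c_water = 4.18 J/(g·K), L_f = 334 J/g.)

m_melted ≈ 135 g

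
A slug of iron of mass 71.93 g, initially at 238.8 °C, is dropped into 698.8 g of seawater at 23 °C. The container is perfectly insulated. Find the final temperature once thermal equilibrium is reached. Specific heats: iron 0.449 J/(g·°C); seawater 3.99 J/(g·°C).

Energy conservation, ΣQ = 0:
71.93×0.449×(T − 238.8) + 698.8×3.99×(T − 23) = 0
32.3(T − 238.8) + 2788.2(T − 23) = 0
(32.3 + 2788.2) T = 32.3×238.8 + 2788.2×23
T ≈ 25.47 °C

T_f ≈ 25.5 °C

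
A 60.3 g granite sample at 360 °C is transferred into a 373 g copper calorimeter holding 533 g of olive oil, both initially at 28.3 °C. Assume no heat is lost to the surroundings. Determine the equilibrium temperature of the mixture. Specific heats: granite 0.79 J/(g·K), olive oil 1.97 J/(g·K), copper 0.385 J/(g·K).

T_f ≈ 41.0 °C

Energy conservation, ΣQ = 0:
60.3·0.79·(T − 360) + 533·1.97·(T − 28.3) + 373·0.385·(T − 28.3) = 0
(47.64 + 1050 + 143.6) T = 47.64·360 + 1050·28.3 + 143.6·28.3
T = 50929 / 1241.3 = 41 °C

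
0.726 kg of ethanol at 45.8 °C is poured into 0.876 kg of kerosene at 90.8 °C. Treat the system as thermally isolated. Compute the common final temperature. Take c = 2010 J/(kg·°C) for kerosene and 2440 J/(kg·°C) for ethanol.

T_f ≈ 68.2 °C

Taking heat into each body as positive, Σ m c ΔT = 0:
0.876*2010*(T − 90.8) + 0.726*2440*(T − 45.8) = 0
1760.8(T − 90.8) + 1771.4(T − 45.8) = 0
(1760.8 + 1771.4) T = 1760.8*90.8 + 1771.4*45.8
T = 241009 / 3532.2 = 68.2 °C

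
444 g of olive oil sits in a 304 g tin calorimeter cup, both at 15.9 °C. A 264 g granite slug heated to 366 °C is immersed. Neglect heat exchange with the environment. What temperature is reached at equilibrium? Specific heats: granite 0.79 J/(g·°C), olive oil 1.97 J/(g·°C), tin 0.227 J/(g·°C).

Net heat exchanged in the isolated system is zero:
264×0.79×(T − 366) + 444×1.97×(T − 15.9) + 304×0.227×(T − 15.9) = 0
(208.56 + 874.68 + 69.01) T = 208.56×366 + 874.68×15.9 + 69.01×15.9
T = 91338/1152.2 ≈ 79.27 °C

T_f ≈ 79.3 °C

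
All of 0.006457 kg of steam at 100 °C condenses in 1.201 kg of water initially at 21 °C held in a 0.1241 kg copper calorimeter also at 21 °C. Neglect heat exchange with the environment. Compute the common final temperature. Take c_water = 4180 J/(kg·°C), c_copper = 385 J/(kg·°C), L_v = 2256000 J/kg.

T_f ≈ 24.3 °C

Conservation of energy gives ΣQ = 0:
condense steam: −0.006457×2256000 = −14567; condensate cools 100→T: 0.006457×4180×(T − 100) = 26.99(T − 100); original water: 5020.2(T − 21); copper cup: 0.1241×385×(T − 21) = 47.78(T − 21)
5094.9 T = 14567 + 2699 + 106427 = 123693
T ≈ 24.28 °C (< 100 °C, so full condensation is consistent).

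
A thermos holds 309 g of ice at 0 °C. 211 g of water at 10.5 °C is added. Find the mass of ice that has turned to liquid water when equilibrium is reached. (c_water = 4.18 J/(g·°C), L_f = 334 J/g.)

Water can give up m c ΔT = 211·4.18·10.5 = 9260.8 J before reaching 0 °C.
To melt every bit of ice: 309·334 = 103206 J.
That's not enough to melt it all — equilibrium is at 0 °C with ice remaining.
m_melt = 9260.8 / L_f = 27.73 g.

m_melted ≈ 27.7 g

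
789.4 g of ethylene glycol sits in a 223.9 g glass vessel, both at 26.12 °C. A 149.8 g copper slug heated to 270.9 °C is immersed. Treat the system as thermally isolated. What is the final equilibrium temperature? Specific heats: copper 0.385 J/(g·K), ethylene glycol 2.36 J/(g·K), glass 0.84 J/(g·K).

T_f ≈ 32.8 °C

Energy conservation, ΣQ = 0:
149.8×0.385×(T − 270.9) + 789.4×2.36×(T − 26.12) + 223.9×0.84×(T − 26.12) = 0
57.67(T − 270.9) + 1863(T − 26.12) + 188.08(T − 26.12) = 0
(57.67 + 1863 + 188.08) T = 57.67×270.9 + 1863×26.12 + 188.08×26.12
T = 69197 / 2108.7 = 32.8 °C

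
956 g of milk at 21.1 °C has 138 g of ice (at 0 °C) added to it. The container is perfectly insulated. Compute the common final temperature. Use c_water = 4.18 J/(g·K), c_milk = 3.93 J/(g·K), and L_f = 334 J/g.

T_f ≈ 7.7 °C

Heat gained plus heat lost sum to zero:
latent heat to melt: 138×334 = 46092
  warm the meltwater: 576.84 T
  milk cools: 956×3.93×(T − 21.1) = 3757.1(T − 21.1)
4333.9 T = 79274 − 46092 = 33182
T ≈ 7.66 °C — above 0 °C, consistent with complete melting.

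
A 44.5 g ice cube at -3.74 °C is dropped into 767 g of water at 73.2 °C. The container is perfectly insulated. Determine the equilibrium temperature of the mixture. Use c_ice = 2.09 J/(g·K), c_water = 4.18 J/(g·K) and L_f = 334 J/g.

Heat gained plus heat lost sum to zero:
warm ice to 0 °C: 44.5·2.09·(0 − (-3.74)) = 347.84; melt ice: 44.5·334 = 14863; warm the meltwater: 186.01 T; water cools: 767·4.18·(T − 73.2) = 3206.1(T − 73.2)
3392.1 T = 234684 − 15211 = 219473
T ≈ 64.70 °C. Since T > 0 °C, the all-ice-melts assumption holds.

T_f ≈ 64.7 °C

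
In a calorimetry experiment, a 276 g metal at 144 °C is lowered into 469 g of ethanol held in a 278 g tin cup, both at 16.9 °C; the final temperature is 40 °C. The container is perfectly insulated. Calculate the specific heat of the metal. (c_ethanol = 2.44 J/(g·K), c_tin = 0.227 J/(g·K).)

Energy conservation, ΣQ = 0:
276×c×(40 − 144) + 469×2.44×(40 − 16.9) + 278×0.227×(40 − 16.9) = 0
-28704 c = -27892
c = -27892/-28704 ≈ 0.9717 J/(g·K)

c ≈ 0.972 J/(g·K)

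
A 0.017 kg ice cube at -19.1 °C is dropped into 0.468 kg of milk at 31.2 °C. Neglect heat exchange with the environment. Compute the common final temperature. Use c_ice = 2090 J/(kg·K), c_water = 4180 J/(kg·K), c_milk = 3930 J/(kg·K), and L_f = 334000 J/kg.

T_f ≈ 26.7 °C

Conservation of energy gives ΣQ = 0:
warm ice to 0 °C: 0.017×2090×(0 − (-19.1)) = 678.62; melt ice: 0.017×334000 = 5678; warm the meltwater: 71.06 T; milk cools: 0.468×3930×(T − 31.2) = 1839.2(T − 31.2)
1910.3 T = 57384 − 6356.6 = 51028
T ≈ 26.71 °C. Since T > 0 °C, the all-ice-melts assumption holds.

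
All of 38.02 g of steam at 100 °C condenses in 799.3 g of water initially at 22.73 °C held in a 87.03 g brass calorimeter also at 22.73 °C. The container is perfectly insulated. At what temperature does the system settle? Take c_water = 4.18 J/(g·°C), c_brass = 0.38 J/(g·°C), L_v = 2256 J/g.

T_f ≈ 50.5 °C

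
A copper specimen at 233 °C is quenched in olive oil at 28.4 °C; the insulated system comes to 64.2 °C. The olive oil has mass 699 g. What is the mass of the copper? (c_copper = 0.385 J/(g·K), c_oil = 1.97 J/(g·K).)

Heat lost by the copper = heat gained by the oil:
m·0.385·(233 − 64.2) = 699·1.97·(64.2 − 28.4)
64.99 m = 49298  ⇒  m ≈ 758.6 g

m ≈ 759 g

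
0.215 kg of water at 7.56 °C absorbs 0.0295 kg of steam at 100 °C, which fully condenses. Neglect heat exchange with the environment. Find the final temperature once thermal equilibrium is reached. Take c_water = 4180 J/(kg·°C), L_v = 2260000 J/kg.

Energy conservation, ΣQ = 0:
steam→water at 100 °C releases m L_v = 0.0295·2260000 = 66670
  condensed water 100 °C→T: 123.31(T − 100)
  water warms: 0.215·4180·(T − 7.56) = 898.7(T − 7.56)
1022 T = 66670 + 12331 + 6794.2 = 85795
T ≈ 83.95 °C, under the boiling point, so the assumption holds.

T_f ≈ 83.9 °C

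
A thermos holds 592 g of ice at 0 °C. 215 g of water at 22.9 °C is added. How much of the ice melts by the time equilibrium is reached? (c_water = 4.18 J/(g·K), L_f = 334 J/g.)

m_melted ≈ 61.6 g

Cooling the water to 0 °C releases 215·4.18·22.9 = 20580 J.
Melting all 592 g of ice would need 592·334 = 197728 J.
Since 20580 < 197728 J, not all the ice melts; equilibrium is at 0 °C.
m_melt = 20580 / L_f = 61.62 g.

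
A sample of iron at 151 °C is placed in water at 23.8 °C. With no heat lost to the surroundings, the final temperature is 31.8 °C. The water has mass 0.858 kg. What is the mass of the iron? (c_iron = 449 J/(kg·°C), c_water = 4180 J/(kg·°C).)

m ≈ 0.536 kg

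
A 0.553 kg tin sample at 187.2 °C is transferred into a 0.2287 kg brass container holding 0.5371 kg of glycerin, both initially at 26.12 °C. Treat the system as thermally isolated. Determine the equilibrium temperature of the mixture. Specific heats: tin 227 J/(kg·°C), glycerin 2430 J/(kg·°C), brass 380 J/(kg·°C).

Net heat exchanged in the isolated system is zero:
0.553*227*(T − 187.2) + 0.5371*2430*(T − 26.12) + 0.2287*380*(T − 26.12) = 0
1517.6 T = 59860
T ≈ 39.44 °C

T_f ≈ 39.4 °C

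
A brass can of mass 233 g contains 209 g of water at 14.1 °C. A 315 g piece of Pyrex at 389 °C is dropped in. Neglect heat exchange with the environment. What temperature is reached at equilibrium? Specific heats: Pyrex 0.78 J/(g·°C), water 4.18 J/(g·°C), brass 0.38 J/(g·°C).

T_f ≈ 90.4 °C

Taking heat into each body as positive, Σ m c ΔT = 0:
315*0.78*(T − 389) + 209*4.18*(T − 14.1) + 233*0.38*(T − 14.1) = 0
245.7(T − 389) + 873.62(T − 14.1) + 88.54(T − 14.1) = 0
1207.9 T = 109144
T ≈ 90.36 °C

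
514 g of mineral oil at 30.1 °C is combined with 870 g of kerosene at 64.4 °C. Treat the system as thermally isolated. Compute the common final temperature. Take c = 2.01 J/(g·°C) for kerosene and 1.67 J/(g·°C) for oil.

Energy conservation, ΣQ = 0:
870×2.01×(T − 64.4) + 514×1.67×(T − 30.1) = 0
1748.7(T − 64.4) + 858.38(T − 30.1) = 0
(1748.7 + 858.38) T = 1748.7×64.4 + 858.38×30.1
T ≈ 53.11 °C

T_f ≈ 53.1 °C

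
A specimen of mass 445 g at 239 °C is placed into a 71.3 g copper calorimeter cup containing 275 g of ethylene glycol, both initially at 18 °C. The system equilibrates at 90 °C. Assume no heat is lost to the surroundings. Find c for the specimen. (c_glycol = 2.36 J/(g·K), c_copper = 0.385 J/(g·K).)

Setting the total heat transfer to zero:
445·c·(90 − 239) + 275·2.36·(90 − 18) + 71.3·0.385·(90 − 18) = 0
-66305 c = -48704
c = -48704/-66305 ≈ 0.7346 J/(g·K)

c ≈ 0.735 J/(g·K)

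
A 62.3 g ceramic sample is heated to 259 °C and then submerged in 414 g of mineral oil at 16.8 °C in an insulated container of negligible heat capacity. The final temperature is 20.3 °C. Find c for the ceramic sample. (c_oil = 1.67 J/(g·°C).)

c ≈ 0.163 J/(g·°C)

m_s c (T_s − T_f) = m_oil c_oil (T_f − T_0):
62.3·c·(259 − 20.3) = 414·1.67·(20.3 − 16.8)
14871 c = 2419.8  ⇒  c ≈ 0.1627 J/(g·°C)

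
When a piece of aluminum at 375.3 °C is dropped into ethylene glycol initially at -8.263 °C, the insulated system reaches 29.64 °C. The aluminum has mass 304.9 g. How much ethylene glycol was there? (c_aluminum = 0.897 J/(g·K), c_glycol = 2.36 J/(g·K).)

m ≈ 1060 g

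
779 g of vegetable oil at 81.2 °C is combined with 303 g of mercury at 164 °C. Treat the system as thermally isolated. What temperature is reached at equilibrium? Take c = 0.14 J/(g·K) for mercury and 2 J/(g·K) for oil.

T_f ≈ 83.4 °C

Conservation of energy gives ΣQ = 0:
303·0.14·(T − 164) + 779·2·(T − 81.2) = 0
1600.4 T = 133466
T = 133466 / 1600.4 = 83.4 °C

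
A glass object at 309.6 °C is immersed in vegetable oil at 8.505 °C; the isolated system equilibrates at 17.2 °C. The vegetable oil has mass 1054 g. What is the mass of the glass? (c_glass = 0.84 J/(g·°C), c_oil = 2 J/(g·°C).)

|Q_glass| = |Q_oil|:
m·0.84·(309.6 − 17.2) = 1054·2·(17.2 − 8.505)
245.62 m = 18329  ⇒  m ≈ 74.62 g

m ≈ 74.6 g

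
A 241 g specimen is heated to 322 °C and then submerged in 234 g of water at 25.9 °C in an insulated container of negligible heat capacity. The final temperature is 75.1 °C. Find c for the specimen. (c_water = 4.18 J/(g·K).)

c ≈ 0.809 J/(g·K)

Net heat exchanged in the isolated system is zero:
241×c×(75.1 − 322) + 234×4.18×(75.1 − 25.9) = 0
-59503 c = -48124
c = -48124/-59503 ≈ 0.8088 J/(g·K)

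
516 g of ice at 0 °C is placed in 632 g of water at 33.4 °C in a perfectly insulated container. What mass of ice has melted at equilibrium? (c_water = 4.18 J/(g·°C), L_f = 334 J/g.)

m_melted ≈ 264 g

Heat available from the water dropping to 0 °C: 632×4.18×33.4 = 88235 J.
To melt every bit of ice: 516×334 = 172344 J.
Since 88235 < 172344 J, not all the ice melts; equilibrium is at 0 °C.
m_melted×334 = 88235  ⇒  m_melted ≈ 264.2 g.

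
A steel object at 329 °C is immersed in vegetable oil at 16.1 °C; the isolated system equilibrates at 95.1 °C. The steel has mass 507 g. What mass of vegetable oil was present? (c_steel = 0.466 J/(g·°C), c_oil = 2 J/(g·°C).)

Energy conservation, ΣQ = 0:
507·0.466·(95.1 − 329) + m·2·(95.1 − 16.1) = 0
158 m = 55262
m = 55262/158 ≈ 349.8 g

m ≈ 350 g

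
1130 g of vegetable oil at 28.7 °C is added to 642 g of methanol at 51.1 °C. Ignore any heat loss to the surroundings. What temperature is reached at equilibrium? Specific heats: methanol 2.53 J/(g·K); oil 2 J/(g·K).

T_f ≈ 38.1 °C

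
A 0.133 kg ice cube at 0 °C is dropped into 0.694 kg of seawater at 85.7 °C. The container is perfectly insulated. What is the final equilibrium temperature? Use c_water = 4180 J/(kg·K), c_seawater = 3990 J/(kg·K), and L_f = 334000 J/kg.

Heat gained plus heat lost sum to zero:
fusion: m_ice L_f = 0.133×334000 = 44422
  warm the meltwater: 555.94 T
  seawater: 2769.1(T − 85.7)
3325 T = 237308 − 44422 = 192886
T ≈ 58.01 °C. Since T > 0 °C, the all-ice-melts assumption holds.

T_f ≈ 58.0 °C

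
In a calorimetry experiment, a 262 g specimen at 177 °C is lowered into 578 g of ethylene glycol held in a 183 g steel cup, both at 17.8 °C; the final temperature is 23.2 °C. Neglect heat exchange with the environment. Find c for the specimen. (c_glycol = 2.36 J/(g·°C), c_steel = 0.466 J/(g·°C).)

Heat gained plus heat lost sum to zero:
262·c·(23.2 − 177) + 578·2.36·(23.2 − 17.8) + 183·0.466·(23.2 − 17.8) = 0
-40296 c = -7826.5
c = -7826.5/-40296 ≈ 0.1942 J/(g·°C)

c ≈ 0.194 J/(g·°C)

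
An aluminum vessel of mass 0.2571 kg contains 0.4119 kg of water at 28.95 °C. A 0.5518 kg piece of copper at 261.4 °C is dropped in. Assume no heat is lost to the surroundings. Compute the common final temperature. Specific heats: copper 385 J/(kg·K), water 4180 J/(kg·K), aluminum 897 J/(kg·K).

T_f ≈ 51.8 °C

With ΣQ=0 the equilibrium temperature is the m·c-weighted mean:
T_f = (212.44·261.4 + 1721.7·28.95 + 230.62·28.95) / (212.44 + 1721.7 + 230.62)
    = 112053 / 2164.8 ≈ 51.76 °C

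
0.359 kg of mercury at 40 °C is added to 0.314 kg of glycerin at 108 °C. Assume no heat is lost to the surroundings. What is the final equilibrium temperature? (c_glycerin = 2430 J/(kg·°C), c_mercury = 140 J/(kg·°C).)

T_f ≈ 103.8 °C

Let T be the final temperature. ΣQ_i = 0:
0.314·2430·(T − 108) + 0.359·140·(T − 40) = 0
(763.02 + 50.26) T = 763.02·108 + 50.26·40
T = 84417/813.28 ≈ 103.80 °C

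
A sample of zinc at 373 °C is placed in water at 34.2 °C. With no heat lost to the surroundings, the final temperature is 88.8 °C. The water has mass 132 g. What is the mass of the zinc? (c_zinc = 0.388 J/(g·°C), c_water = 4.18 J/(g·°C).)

m ≈ 273 g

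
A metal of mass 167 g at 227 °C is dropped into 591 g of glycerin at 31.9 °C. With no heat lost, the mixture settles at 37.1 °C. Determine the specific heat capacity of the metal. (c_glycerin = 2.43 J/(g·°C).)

Energy conservation, ΣQ = 0:
167·c·(37.1 − 227) + 591·2.43·(37.1 − 31.9) = 0
-31713 c = -7467.9
c = -7467.9/-31713 ≈ 0.2355 J/(g·°C)

c ≈ 0.235 J/(g·°C)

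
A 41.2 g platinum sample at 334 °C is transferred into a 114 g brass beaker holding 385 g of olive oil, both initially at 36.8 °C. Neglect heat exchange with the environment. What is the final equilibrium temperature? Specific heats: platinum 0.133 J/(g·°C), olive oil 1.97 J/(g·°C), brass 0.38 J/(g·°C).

T_f ≈ 38.8 °C

T_f is the heat-capacity-weighted average of the initial temperatures:
T_f = (5.48*334 + 758.45*36.8 + 43.32*36.8) / (5.48 + 758.45 + 43.32)
    = 31335 / 807.25 ≈ 38.82 °C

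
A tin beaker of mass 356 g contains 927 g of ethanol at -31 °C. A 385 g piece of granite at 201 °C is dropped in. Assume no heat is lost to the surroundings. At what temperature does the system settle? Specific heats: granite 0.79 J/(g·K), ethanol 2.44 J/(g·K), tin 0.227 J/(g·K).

Conservation of energy gives ΣQ = 0:
385×0.79×(T − 201) + 927×2.44×(T − (-31)) + 356×0.227×(T − (-31)) = 0
2646.8 T = -11489
T = -11489/2646.8 ≈ -4.34 °C

T_f ≈ -4.3 °C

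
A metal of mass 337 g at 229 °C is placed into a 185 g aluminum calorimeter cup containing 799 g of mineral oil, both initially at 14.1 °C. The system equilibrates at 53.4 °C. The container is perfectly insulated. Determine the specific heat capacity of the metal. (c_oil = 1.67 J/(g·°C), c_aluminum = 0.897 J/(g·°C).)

Let T be the final temperature. ΣQ_i = 0:
337·c·(53.4 − 229) + 799·1.67·(53.4 − 14.1) + 185·0.897·(53.4 − 14.1) = 0
-59177 c = -58961
c = -58961/-59177 ≈ 0.9963 J/(g·°C)

c ≈ 0.996 J/(g·°C)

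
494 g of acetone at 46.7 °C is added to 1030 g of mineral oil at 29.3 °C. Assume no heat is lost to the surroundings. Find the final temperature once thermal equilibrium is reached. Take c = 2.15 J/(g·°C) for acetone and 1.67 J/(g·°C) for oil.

|Q_acetone| = |Q_oil|:
494·2.15·(46.7 − T) = 1030·1.67·(T − 29.3)
1062.1(46.7 − T) = 1720.1(T − 29.3)
2782.2 T = 99999  ⇒  T ≈ 35.94 °C

T_f ≈ 35.9 °C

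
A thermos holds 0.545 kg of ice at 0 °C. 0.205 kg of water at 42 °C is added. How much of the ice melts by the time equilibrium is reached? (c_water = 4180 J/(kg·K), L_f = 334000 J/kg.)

m_melted ≈ 0.108 kg

Heat available from the water dropping to 0 °C: 0.205×4180×42 = 35990 J.
Melting all 0.545 kg of ice would need 0.545×334000 = 182030 J.
That's not enough to melt it all — equilibrium is at 0 °C with ice remaining.
Mass melted = 35990/334000 ≈ 0.1078 kg.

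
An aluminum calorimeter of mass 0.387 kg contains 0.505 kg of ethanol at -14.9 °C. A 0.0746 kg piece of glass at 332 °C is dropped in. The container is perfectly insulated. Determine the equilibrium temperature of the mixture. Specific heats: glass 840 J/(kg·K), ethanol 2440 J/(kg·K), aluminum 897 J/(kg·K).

Setting the total heat transfer to zero:
0.0746·840·(T − 332) + 0.505·2440·(T − (-14.9)) + 0.387·897·(T − (-14.9)) = 0
62.66(T − 332) + 1232.2(T − (-14.9)) + 347.14(T − (-14.9)) = 0
(62.66 + 1232.2 + 347.14) T = 62.66·332 + 1232.2·(-14.9) + 347.14·(-14.9)
T ≈ -1.66 °C

T_f ≈ -1.7 °C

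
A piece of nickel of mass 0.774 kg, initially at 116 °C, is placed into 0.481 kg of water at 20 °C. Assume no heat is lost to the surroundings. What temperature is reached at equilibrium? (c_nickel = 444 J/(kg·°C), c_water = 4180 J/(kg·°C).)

T_f ≈ 34.0 °C

|Q_nickel| = |Q_water|:
0.774×444×(116 − T) = 0.481×4180×(T − 20)
343.66(116 − T) = 2010.6(T − 20)
2354.2 T = 80076  ⇒  T ≈ 34.01 °C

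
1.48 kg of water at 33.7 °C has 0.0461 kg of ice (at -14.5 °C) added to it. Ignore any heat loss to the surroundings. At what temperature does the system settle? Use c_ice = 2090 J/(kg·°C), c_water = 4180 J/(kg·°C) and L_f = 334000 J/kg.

T_f ≈ 30.0 °C

Net heat exchanged in the isolated system is zero:
ice -14.5→0 °C: 0.0461·2090·14.5 = 1397.1; melt ice: 0.0461·334000 = 15397; meltwater 0→T: 0.0461·4180·T = 192.7 T; water: 6186.4(T − 33.7)
6379.1 T = 208482 − 16794 = 191687
T ≈ 30.05 °C — above 0 °C, consistent with complete melting.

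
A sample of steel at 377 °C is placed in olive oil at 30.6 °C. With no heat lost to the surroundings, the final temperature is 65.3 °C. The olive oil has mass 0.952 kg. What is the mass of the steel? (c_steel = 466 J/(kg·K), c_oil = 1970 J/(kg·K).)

m ≈ 0.448 kg

Let T be the final temperature. ΣQ_i = 0:
m×466×(65.3 − 377) + 0.952×1970×(65.3 − 30.6) = 0
-145252 m = -65078
m = -65078/-145252 ≈ 0.448 kg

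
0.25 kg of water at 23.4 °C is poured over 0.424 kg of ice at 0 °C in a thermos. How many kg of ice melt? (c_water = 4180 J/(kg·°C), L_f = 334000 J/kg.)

m_melted ≈ 0.0732 kg

Heat available from the water dropping to 0 °C: 0.25·4180·23.4 = 24453 J.
To melt every bit of ice: 0.424·334000 = 141616 J.
That's not enough to melt it all — equilibrium is at 0 °C with ice remaining.
m_melted·334000 = 24453  ⇒  m_melted ≈ 0.07321 kg.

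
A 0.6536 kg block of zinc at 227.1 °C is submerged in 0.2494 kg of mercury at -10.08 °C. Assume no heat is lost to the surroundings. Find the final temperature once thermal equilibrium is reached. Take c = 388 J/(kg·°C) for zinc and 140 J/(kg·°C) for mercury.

T_f ≈ 198.4 °C

T_f = Σ m_i c_i T_i / Σ m_i c_i:
T_f = (253.6·227.1 + 34.92·(-10.08)) / (253.6 + 34.92)
    = 57240 / 288.51 ≈ 198.40 °C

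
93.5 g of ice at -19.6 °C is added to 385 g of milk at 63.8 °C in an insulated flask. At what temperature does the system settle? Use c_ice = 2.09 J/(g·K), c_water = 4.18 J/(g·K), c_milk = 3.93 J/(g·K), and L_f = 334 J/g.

T_f ≈ 32.3 °C

Let T be the final temperature. ΣQ_i = 0:
warm ice to 0 °C: 93.5·2.09·(0 − (-19.6)) = 3830.1
  latent heat to melt: 93.5·334 = 31229
  warm the meltwater: 390.83 T
  milk: 1513(T − 63.8)
1903.9 T = 96533 − 35059 = 61473
T ≈ 32.29 °C. Since T > 0 °C, the all-ice-melts assumption holds.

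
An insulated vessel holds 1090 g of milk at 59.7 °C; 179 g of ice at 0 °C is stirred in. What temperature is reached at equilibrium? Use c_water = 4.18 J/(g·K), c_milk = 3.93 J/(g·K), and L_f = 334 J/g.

Energy conservation, ΣQ = 0:
melt ice: 179×334 = 59786
  meltwater 0→T: 179×4.18×T = 748.22 T
  milk: 4283.7(T − 59.7)
5031.9 T = 255737 − 59786 = 195951
T ≈ 38.94 °C. Since T > 0 °C, the all-ice-melts assumption holds.

T_f ≈ 38.9 °C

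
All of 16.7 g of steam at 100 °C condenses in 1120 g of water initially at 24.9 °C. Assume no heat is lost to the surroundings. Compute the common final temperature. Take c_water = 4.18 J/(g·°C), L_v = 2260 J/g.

Setting the total heat transfer to zero:
steam→water at 100 °C releases m L_v = 16.7·2260 = 37742
  condensate cools 100→T: 16.7·4.18·(T − 100) = 69.81(T − 100)
  original water: 4681.6(T − 24.9)
4751.4 T = 37742 + 6980.6 + 116572 = 161294
T ≈ 33.95 °C — below 100 °C, confirming all the steam condensed.

T_f ≈ 33.9 °C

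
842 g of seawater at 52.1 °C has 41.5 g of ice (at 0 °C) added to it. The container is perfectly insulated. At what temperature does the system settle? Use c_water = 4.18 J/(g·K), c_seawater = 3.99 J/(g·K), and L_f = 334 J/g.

Conservation of energy gives ΣQ = 0:
latent heat to melt: 41.5·334 = 13861; meltwater 0→T: 41.5·4.18·T = 173.47 T; seawater cools: 842·3.99·(T − 52.1) = 3359.6(T − 52.1)
3533.1 T = 175034 − 13861 = 161173
T ≈ 45.62 °C. Since T > 0 °C, the all-ice-melts assumption holds.

T_f ≈ 45.6 °C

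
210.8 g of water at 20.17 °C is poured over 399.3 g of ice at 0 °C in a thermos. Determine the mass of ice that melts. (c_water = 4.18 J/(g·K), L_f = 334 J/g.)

Heat available from the water dropping to 0 °C: 210.8×4.18×20.17 = 17773 J.
Melting all 399.3 g of ice would need 399.3×334 = 133366 J.
17773 J < 133366 J, so only part of the ice melts and the system sits at 0 °C.
m_melted×334 = 17773  ⇒  m_melted ≈ 53.21 g.

m_melted ≈ 53.2 g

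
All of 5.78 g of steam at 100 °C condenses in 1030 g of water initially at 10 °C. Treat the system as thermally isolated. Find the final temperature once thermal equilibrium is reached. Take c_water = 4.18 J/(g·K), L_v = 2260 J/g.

T_f ≈ 13.5 °C

Let T be the final temperature. ΣQ_i = 0:
condense steam: −5.78×2260 = −13063; condensed water 100 °C→T: 24.16(T − 100); original water: 4305.4(T − 10)
4329.6 T = 13063 + 2416 + 43054 = 58533
T ≈ 13.52 °C — below 100 °C, confirming all the steam condensed.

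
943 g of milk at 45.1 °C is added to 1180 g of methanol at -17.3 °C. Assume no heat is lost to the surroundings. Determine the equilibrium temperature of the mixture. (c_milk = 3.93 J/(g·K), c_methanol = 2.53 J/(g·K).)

With ΣQ=0 the equilibrium temperature is the m·c-weighted mean:
T_f = (3706×45.1 + 2985.4×(-17.3)) / (3706 + 2985.4)
    = 115493 / 6691.4 ≈ 17.26 °C

T_f ≈ 17.3 °C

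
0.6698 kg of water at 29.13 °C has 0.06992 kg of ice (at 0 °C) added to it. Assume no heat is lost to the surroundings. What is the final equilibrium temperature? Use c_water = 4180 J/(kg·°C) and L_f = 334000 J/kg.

Heat gained plus heat lost sum to zero:
latent heat to melt: 0.06992·334000 = 23353
  warm the meltwater: 292.27 T
  water: 2799.8(T − 29.13)
3092 T = 81557 − 23353 = 58204
T ≈ 18.82 °C — above 0 °C, consistent with complete melting.

T_f ≈ 18.8 °C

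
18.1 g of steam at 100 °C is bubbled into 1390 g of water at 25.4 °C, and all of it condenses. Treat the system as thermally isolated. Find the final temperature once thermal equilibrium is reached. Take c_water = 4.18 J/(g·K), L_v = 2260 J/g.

T_f ≈ 33.3 °C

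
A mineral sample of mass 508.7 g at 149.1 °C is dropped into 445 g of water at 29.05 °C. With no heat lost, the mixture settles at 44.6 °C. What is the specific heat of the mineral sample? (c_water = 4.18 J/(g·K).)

c ≈ 0.544 J/(g·K)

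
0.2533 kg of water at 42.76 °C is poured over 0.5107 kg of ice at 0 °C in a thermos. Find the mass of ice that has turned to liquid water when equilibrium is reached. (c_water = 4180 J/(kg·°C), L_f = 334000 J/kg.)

m_melted ≈ 0.136 kg

Cooling the water to 0 °C releases 0.2533×4180×42.76 = 45274 J.
Melting all 0.5107 kg of ice would need 0.5107×334000 = 170574 J.
45274 J < 170574 J, so only part of the ice melts and the system sits at 0 °C.
Mass melted = 45274/334000 ≈ 0.1356 kg.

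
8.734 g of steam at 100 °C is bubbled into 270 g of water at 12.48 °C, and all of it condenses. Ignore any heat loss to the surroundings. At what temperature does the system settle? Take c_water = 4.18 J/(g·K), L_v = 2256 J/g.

Energy conservation, ΣQ = 0:
latent heat released on condensation: 8.734×2256 = 19704; condensed water 100 °C→T: 36.51(T − 100); water warms: 270×4.18×(T − 12.48) = 1128.6(T − 12.48)
1165.1 T = 19704 + 3650.8 + 14085 = 37440
T ≈ 32.13 °C (< 100 °C, so full condensation is consistent).

T_f ≈ 32.1 °C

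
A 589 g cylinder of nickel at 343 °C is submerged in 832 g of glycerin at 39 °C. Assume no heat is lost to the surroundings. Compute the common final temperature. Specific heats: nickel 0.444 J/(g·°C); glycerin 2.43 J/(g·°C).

T_f ≈ 73.8 °C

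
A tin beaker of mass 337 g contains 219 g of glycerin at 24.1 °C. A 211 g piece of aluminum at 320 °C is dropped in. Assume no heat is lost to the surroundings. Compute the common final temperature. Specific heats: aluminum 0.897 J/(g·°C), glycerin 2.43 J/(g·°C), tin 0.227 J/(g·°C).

Taking heat into each body as positive, Σ m c ΔT = 0:
211*0.897*(T − 320) + 219*2.43*(T − 24.1) + 337*0.227*(T − 24.1) = 0
189.27(T − 320) + 532.17(T − 24.1) + 76.5(T − 24.1) = 0
797.94 T = 75234
T = 75234 / 797.94 = 94.3 °C

T_f ≈ 94.3 °C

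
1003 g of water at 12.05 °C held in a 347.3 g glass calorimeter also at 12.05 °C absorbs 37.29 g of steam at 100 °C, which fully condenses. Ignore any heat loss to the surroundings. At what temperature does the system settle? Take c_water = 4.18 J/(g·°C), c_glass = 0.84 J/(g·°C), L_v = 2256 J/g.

T_f ≈ 33.1 °C

Let T be the final temperature. ΣQ_i = 0:
latent heat released on condensation: 37.29×2256 = 84126
  condensed water 100 °C→T: 155.87(T − 100)
  water warms: 1003×4.18×(T − 12.05) = 4192.5(T − 12.05)
  glass cup: 347.3×0.84×(T − 12.05) = 291.73(T − 12.05)
4640.1 T = 84126 + 15587 + 54035 = 153749
T ≈ 33.13 °C — below 100 °C, confirming all the steam condensed.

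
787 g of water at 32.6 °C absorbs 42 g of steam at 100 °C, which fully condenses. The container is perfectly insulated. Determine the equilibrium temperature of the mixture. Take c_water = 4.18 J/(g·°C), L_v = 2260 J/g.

T_f ≈ 63.4 °C

Taking heat into each body as positive, Σ m c ΔT = 0:
steam→water at 100 °C releases m L_v = 42·2260 = 94920; condensed water 100 °C→T: 175.56(T − 100); water warms: 787·4.18·(T − 32.6) = 3289.7(T − 32.6)
3465.2 T = 94920 + 17556 + 107243 = 219719
T ≈ 63.41 °C — below 100 °C, confirming all the steam condensed.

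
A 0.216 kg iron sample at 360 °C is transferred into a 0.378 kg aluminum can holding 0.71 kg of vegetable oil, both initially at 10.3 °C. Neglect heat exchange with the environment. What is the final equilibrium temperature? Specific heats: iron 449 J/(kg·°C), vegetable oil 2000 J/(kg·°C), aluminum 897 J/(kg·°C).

T_f is the heat-capacity-weighted average of the initial temperatures:
T_f = (96.98×360 + 1420×10.3 + 339.07×10.3) / (96.98 + 1420 + 339.07)
    = 53033 / 1856 ≈ 28.57 °C

T_f ≈ 28.6 °C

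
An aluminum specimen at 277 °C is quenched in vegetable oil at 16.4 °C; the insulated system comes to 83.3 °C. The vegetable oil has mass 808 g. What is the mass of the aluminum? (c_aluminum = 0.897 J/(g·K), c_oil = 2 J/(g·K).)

Let T be the final temperature. ΣQ_i = 0:
m×0.897×(83.3 − 277) + 808×2×(83.3 − 16.4) = 0
-173.75 m = -108110
m = -108110/-173.75 ≈ 622.2 g

m ≈ 622 g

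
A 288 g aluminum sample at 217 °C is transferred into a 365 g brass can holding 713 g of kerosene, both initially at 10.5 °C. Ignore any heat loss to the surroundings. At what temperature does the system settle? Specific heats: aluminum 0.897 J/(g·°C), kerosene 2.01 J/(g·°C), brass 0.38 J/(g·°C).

T_f ≈ 39.6 °C

Conservation of energy gives ΣQ = 0:
288·0.897·(T − 217) + 713·2.01·(T − 10.5) + 365·0.38·(T − 10.5) = 0
258.34(T − 217) + 1433.1(T − 10.5) + 138.7(T − 10.5) = 0
(258.34 + 1433.1 + 138.7) T = 258.34·217 + 1433.1·10.5 + 138.7·10.5
T ≈ 39.65 °C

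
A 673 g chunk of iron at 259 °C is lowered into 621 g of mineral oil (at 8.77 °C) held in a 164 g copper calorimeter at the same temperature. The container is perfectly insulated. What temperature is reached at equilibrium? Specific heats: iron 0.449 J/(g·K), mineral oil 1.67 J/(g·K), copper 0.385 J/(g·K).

T_f ≈ 62.7 °C

Setting the total heat transfer to zero:
673·0.449·(T − 259) + 621·1.67·(T − 8.77) + 164·0.385·(T − 8.77) = 0
302.18(T − 259) + 1037.1(T − 8.77) + 63.14(T − 8.77) = 0
1402.4 T = 87913
T ≈ 62.69 °C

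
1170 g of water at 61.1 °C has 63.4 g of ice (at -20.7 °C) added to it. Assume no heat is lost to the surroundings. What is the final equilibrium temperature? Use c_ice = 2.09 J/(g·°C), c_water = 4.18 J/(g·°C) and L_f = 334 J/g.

Let T be the final temperature. ΣQ_i = 0:
warm ice to 0 °C: 63.4·2.09·(0 − (-20.7)) = 2742.9
  latent heat to melt: 63.4·334 = 21176
  warm the meltwater: 265.01 T
  water: 4890.6(T − 61.1)
5155.6 T = 298816 − 23918 = 274897
T ≈ 53.32 °C. Since T > 0 °C, the all-ice-melts assumption holds.

T_f ≈ 53.3 °C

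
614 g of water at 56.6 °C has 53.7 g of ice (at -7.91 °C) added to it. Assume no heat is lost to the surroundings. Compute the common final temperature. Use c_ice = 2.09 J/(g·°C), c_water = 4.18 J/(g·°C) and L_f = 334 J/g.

Setting the total heat transfer to zero:
ice -7.91→0 °C: 53.7×2.09×7.91 = 887.76; melt ice: 53.7×334 = 17936; warm the meltwater: 224.47 T; water: 2566.5(T − 56.6)
2791 T = 145265 − 18824 = 126441
T ≈ 45.30 °C. Since T > 0 °C, the all-ice-melts assumption holds.

T_f ≈ 45.3 °C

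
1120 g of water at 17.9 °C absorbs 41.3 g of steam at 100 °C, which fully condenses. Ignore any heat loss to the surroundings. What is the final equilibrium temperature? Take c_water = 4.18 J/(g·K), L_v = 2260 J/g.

T_f ≈ 40.0 °C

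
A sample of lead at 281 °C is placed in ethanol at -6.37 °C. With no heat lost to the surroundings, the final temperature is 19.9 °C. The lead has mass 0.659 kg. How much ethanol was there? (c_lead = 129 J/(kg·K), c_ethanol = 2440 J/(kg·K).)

|Q_lead| = |Q_ethanol|:
0.659×129×(281 − 19.9) = m×2440×(19.9 − (-6.37))
64099 m = 22196  ⇒  m ≈ 0.3463 kg

m ≈ 0.346 kg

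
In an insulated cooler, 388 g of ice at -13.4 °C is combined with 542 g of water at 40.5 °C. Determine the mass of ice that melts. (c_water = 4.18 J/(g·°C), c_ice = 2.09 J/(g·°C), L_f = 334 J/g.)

m_melted ≈ 242 g

Heat available from the water dropping to 0 °C: 542×4.18×40.5 = 91755 J.
Of that, 388×2.09×13.4 = 10866 J goes to bring the ice to 0 °C, leaving 80889 J.
Fully melting the ice requires m_ice L_f = 388×334 = 129592 J.
80889 J < 129592 J, so only part of the ice melts and the system sits at 0 °C.
m_melted×334 = 80889  ⇒  m_melted ≈ 242.2 g.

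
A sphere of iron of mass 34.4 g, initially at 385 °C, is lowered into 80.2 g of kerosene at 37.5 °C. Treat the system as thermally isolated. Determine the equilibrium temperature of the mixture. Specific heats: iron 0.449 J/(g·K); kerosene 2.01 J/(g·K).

T_f ≈ 67.9 °C

With ΣQ=0 the equilibrium temperature is the m·c-weighted mean:
T_f = (15.45×385 + 161.2×37.5) / (15.45 + 161.2)
    = 11992 / 176.65 ≈ 67.88 °C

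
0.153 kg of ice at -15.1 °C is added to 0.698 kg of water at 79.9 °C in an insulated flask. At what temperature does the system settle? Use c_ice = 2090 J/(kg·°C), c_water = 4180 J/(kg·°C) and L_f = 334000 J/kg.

Heat gained plus heat lost sum to zero:
ice -15.1→0 °C: 0.153×2090×15.1 = 4828.5; fusion: m_ice L_f = 0.153×334000 = 51102; warm the meltwater: 639.54 T; water: 2917.6(T − 79.9)
3557.2 T = 233119 − 55931 = 177189
T ≈ 49.81 °C (positive, so assuming full melt was valid).

T_f ≈ 49.8 °C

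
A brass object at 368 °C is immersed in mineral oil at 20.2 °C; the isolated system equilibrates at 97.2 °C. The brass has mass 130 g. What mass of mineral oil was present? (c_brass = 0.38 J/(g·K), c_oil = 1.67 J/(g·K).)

|Q_brass| = |Q_oil|:
130·0.38·(368 − 97.2) = m·1.67·(97.2 − 20.2)
128.59 m = 13378  ⇒  m ≈ 104 g

m ≈ 104 g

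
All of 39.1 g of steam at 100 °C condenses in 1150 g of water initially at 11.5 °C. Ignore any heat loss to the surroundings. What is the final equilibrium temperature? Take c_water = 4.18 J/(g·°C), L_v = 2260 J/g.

Net heat exchanged in the isolated system is zero:
latent heat released on condensation: 39.1×2260 = 88366; condensate cools 100→T: 39.1×4.18×(T − 100) = 163.44(T − 100); water warms: 1150×4.18×(T − 11.5) = 4807(T − 11.5)
4970.4 T = 88366 + 16344 + 55280 = 159990
T ≈ 32.19 °C, under the boiling point, so the assumption holds.

T_f ≈ 32.2 °C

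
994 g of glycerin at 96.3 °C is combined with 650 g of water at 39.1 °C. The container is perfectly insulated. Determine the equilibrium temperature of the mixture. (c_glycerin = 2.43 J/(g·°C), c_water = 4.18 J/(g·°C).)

T_f ≈ 66.0 °C

Net heat exchanged in the isolated system is zero:
994×2.43×(T − 96.3) + 650×4.18×(T − 39.1) = 0
2415.4(T − 96.3) + 2717(T − 39.1) = 0
(2415.4 + 2717) T = 2415.4×96.3 + 2717×39.1
T = 338840 / 5132.4 = 66 °C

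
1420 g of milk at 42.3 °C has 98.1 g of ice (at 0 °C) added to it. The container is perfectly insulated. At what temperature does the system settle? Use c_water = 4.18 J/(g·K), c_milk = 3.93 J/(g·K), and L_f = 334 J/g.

T_f ≈ 33.9 °C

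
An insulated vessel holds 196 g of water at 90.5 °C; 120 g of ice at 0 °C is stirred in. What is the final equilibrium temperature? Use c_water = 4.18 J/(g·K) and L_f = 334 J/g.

T_f ≈ 25.8 °C

Conservation of energy gives ΣQ = 0:
fusion: m_ice L_f = 120·334 = 40080
  warm the meltwater: 501.6 T
  water cools: 196·4.18·(T − 90.5) = 819.28(T − 90.5)
1320.9 T = 74145 − 40080 = 34065
T ≈ 25.79 °C — above 0 °C, consistent with complete melting.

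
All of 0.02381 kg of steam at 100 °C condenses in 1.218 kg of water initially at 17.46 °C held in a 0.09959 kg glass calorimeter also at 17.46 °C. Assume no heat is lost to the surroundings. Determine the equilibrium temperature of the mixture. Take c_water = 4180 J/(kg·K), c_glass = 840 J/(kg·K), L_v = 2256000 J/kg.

T_f ≈ 29.2 °C

Conservation of energy gives ΣQ = 0:
latent heat released on condensation: 0.02381×2256000 = 53715
  condensate cools 100→T: 0.02381×4180×(T − 100) = 99.53(T − 100)
  water warms: 1.218×4180×(T − 17.46) = 5091.2(T − 17.46)
  glass cup: 0.09959×840×(T − 17.46) = 83.66(T − 17.46)
5274.4 T = 53715 + 9952.6 + 90354 = 154022
T ≈ 29.20 °C (< 100 °C, so full condensation is consistent).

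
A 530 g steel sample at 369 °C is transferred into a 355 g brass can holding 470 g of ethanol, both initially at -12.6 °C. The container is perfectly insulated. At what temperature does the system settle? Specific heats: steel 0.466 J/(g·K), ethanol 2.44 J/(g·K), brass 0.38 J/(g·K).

With ΣQ=0 the equilibrium temperature is the m·c-weighted mean:
T_f = (246.98·369 + 1146.8·(-12.6) + 134.9·(-12.6)) / (246.98 + 1146.8 + 134.9)
    = 74986 / 1528.7 ≈ 49.05 °C

T_f ≈ 49.1 °C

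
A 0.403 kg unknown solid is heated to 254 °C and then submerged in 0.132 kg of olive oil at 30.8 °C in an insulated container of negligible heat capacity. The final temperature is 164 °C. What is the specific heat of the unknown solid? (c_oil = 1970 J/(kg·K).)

m_s c (T_s − T_f) = m_oil c_oil (T_f − T_0):
0.403·c·(254 − 164) = 0.132·1970·(164 − 30.8)
36.27 c = 34637  ⇒  c ≈ 955 J/(kg·K)

c ≈ 955 J/(kg·K)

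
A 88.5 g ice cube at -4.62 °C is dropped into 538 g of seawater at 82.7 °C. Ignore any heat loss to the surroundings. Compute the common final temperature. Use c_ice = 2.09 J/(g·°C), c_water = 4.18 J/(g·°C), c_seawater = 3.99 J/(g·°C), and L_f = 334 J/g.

T_f ≈ 58.5 °C

Energy balance with sensible and latent terms:
ice -4.62→0 °C: 88.5·2.09·4.62 = 854.54
  latent heat to melt: 88.5·334 = 29559
  warm the meltwater: 369.93 T
  seawater: 2146.6(T − 82.7)
2516.5 T = 177525 − 30414 = 147112
T ≈ 58.46 °C. Since T > 0 °C, the all-ice-melts assumption holds.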